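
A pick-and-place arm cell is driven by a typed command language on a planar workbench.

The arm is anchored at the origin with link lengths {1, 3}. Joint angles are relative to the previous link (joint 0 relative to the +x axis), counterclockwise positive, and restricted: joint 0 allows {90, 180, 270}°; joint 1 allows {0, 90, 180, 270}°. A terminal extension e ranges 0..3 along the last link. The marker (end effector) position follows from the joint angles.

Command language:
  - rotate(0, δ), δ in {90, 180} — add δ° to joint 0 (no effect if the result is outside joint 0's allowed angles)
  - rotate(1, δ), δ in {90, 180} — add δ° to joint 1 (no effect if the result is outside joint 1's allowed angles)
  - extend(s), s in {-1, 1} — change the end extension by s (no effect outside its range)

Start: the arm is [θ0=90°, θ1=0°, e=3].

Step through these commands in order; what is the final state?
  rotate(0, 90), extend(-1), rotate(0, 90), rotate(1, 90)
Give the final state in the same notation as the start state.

[θ0=270°, θ1=90°, e=2]

start: [θ0=90°, θ1=0°, e=3]
step 1 (rotate(0, 90)): [θ0=180°, θ1=0°, e=3]
step 2 (extend(-1)): [θ0=180°, θ1=0°, e=2]
step 3 (rotate(0, 90)): [θ0=270°, θ1=0°, e=2]
step 4 (rotate(1, 90)): [θ0=270°, θ1=90°, e=2]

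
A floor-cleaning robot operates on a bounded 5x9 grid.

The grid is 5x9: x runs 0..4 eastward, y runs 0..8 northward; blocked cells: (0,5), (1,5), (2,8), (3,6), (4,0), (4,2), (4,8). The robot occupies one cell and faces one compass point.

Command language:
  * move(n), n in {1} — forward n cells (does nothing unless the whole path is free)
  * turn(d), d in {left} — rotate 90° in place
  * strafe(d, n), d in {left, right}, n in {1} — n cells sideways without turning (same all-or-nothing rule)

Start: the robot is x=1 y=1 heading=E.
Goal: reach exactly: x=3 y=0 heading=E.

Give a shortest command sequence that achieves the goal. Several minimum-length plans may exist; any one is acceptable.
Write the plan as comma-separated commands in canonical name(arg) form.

start: x=1 y=1 heading=E
[1] after move(1): x=2 y=1 heading=E
[2] after move(1): x=3 y=1 heading=E
[3] after strafe(right, 1): x=3 y=0 heading=E
nothing shorter than 3 reaches the goal.

move(1), move(1), strafe(right, 1)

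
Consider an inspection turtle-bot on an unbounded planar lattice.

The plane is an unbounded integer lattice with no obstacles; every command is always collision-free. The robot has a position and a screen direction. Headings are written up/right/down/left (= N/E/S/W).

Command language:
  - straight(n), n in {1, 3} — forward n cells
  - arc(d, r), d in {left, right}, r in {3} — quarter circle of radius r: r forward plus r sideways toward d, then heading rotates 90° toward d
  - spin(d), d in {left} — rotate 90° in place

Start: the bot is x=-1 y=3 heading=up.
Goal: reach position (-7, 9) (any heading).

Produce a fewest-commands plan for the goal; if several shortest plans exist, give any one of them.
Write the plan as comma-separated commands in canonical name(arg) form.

begin: x=-1 y=3 heading=up
1. arc(left, 3) → x=-4 y=6 heading=left
2. arc(right, 3) → x=-7 y=9 heading=up
no 1-step plan works, so 2 is optimal.

arc(left, 3), arc(right, 3)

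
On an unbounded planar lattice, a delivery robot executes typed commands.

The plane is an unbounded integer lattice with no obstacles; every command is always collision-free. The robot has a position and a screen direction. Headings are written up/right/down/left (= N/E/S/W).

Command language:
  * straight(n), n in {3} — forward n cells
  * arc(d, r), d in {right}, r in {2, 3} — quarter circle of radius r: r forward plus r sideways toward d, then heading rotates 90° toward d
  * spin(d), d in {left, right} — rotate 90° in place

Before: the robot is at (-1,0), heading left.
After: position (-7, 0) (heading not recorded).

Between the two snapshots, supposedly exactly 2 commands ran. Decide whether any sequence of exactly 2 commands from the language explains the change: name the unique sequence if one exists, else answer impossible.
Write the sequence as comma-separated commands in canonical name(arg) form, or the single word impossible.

straight(3), straight(3)

begin: at (-1,0), heading left
1. straight(3) → at (-4,0), heading left
2. straight(3) → at (-7,0), heading left
uniquely the one of 25 2-step routes that fits.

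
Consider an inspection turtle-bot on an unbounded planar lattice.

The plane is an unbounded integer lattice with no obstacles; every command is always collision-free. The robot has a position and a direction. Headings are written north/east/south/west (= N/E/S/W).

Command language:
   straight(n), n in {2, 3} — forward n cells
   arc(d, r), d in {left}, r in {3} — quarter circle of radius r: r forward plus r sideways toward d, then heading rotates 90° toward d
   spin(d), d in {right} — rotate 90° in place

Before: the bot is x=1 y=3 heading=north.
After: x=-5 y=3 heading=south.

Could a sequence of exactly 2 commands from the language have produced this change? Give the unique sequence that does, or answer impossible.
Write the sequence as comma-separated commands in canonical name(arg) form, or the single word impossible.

key: position moved to (-5,3) AND the heading swung to S — translation plus rotation needed
begin: x=1 y=3 heading=north
1. arc(left, 3) → x=-2 y=6 heading=west
2. arc(left, 3) → x=-5 y=3 heading=south
no rival 2-sequence matches.

arc(left, 3), arc(left, 3)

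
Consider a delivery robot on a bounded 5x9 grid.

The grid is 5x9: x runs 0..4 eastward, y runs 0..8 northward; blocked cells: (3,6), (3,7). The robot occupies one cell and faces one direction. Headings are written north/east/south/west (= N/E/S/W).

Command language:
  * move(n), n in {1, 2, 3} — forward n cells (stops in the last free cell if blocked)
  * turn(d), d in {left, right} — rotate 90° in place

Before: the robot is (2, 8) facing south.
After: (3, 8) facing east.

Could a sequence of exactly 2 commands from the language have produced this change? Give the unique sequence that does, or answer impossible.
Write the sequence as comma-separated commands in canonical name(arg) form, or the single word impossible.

key: order matters: swapping turn(left) and move(1) lands elsewhere
initial: (2, 8) facing south
[1] after turn(left): (2, 8) facing east
[2] after move(1): (3, 8) facing east
uniquely the one of 25 2-step routes that fits.

turn(left), move(1)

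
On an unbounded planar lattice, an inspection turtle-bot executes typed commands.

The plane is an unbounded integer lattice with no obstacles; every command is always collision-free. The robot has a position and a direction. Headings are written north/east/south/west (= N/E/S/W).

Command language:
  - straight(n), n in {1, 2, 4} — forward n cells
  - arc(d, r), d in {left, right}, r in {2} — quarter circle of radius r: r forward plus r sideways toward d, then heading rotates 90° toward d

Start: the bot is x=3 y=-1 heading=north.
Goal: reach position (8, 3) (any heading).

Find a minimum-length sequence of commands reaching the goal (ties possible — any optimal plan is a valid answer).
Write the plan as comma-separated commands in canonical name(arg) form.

t0: x=3 y=-1 heading=north
t=1 arc(right, 2) ⇒ x=5 y=1 heading=east
t=2 straight(1) ⇒ x=6 y=1 heading=east
t=3 arc(left, 2) ⇒ x=8 y=3 heading=north
shorter routes all fall short; 3 is best.

arc(right, 2), straight(1), arc(left, 2)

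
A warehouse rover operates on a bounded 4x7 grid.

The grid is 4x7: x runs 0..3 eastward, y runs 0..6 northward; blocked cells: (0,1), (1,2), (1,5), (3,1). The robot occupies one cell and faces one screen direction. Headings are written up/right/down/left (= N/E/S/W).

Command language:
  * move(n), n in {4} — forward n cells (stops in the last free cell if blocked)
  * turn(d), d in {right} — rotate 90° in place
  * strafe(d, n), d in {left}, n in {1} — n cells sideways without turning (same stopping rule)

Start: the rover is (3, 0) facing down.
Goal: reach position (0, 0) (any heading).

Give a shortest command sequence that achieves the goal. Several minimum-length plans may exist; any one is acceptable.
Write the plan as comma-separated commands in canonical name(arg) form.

turn(right), move(4)

start: (3, 0) facing down
t=1 turn(right) ⇒ (3, 0) facing left
t=2 move(4) ⇒ (0, 0) facing left
minimal: 2 command(s), checked below 2.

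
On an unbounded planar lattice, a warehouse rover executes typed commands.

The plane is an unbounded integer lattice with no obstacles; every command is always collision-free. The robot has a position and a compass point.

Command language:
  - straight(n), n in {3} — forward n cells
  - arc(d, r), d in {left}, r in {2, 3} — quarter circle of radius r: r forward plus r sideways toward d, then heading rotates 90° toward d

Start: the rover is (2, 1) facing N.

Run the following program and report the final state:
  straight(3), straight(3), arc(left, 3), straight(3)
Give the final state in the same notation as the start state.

begin: (2, 1) facing N
t=1 straight(3) ⇒ (2, 4) facing N
t=2 straight(3) ⇒ (2, 7) facing N
t=3 arc(left, 3) ⇒ (-1, 10) facing W
t=4 straight(3) ⇒ (-4, 10) facing W

(-4, 10) facing W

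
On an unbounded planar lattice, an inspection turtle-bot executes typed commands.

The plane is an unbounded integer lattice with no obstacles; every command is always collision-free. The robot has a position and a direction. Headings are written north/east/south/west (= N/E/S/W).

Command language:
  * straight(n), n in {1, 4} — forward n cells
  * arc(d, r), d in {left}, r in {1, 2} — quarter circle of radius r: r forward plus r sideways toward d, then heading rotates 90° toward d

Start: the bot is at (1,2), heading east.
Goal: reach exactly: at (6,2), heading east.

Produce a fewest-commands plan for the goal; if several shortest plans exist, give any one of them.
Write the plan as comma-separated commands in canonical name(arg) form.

initial: at (1,2), heading east
step 1 (straight(4)): at (5,2), heading east
step 2 (straight(1)): at (6,2), heading east
nothing shorter than 2 reaches the goal.

straight(4), straight(1)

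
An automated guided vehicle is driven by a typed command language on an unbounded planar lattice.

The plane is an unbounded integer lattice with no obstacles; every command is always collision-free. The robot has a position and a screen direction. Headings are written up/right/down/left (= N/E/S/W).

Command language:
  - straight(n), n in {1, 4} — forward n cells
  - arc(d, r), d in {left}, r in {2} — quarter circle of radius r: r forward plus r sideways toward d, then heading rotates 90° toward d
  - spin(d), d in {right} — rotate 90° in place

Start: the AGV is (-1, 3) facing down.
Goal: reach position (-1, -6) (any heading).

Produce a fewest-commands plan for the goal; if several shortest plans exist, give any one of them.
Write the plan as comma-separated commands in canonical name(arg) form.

straight(1), straight(4), straight(4)

start: (-1, 3) facing down
t=1 straight(1) ⇒ (-1, 2) facing down
t=2 straight(4) ⇒ (-1, -2) facing down
t=3 straight(4) ⇒ (-1, -6) facing down
nothing shorter than 3 reaches the goal.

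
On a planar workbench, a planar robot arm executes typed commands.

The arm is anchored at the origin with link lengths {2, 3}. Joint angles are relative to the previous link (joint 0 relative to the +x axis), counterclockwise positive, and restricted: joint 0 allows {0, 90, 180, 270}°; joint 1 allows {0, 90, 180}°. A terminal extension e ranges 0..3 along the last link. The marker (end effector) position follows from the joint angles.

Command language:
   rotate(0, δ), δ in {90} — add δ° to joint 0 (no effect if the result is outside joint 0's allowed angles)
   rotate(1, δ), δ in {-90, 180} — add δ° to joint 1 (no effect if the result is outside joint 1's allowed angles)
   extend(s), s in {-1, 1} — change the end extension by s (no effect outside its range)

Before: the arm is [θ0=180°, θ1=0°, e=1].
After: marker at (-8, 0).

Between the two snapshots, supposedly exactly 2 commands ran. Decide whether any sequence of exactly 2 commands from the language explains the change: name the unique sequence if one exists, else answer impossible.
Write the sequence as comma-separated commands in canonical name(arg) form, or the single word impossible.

extend(1), extend(1)

begin: [θ0=180°, θ1=0°, e=1]
[1] after extend(1): [θ0=180°, θ1=0°, e=2]
[2] after extend(1): [θ0=180°, θ1=0°, e=3]
no other 2-command option fits: unique.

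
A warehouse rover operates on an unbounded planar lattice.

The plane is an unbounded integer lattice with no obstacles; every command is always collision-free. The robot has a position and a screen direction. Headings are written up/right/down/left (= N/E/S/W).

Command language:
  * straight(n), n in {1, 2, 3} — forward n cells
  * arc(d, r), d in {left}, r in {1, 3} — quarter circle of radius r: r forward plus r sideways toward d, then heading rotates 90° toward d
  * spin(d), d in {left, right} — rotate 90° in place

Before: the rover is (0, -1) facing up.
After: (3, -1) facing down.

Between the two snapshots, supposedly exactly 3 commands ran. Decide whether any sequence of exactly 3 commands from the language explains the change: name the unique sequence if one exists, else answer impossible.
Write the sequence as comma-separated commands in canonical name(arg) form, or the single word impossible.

key: position moved to (3,-1) AND the heading swung to S — translation plus rotation needed
from: (0, -1) facing up
t=1 spin(right) ⇒ (0, -1) facing right
t=2 straight(3) ⇒ (3, -1) facing right
t=3 spin(right) ⇒ (3, -1) facing down
no other 3-command option fits: unique.

spin(right), straight(3), spin(right)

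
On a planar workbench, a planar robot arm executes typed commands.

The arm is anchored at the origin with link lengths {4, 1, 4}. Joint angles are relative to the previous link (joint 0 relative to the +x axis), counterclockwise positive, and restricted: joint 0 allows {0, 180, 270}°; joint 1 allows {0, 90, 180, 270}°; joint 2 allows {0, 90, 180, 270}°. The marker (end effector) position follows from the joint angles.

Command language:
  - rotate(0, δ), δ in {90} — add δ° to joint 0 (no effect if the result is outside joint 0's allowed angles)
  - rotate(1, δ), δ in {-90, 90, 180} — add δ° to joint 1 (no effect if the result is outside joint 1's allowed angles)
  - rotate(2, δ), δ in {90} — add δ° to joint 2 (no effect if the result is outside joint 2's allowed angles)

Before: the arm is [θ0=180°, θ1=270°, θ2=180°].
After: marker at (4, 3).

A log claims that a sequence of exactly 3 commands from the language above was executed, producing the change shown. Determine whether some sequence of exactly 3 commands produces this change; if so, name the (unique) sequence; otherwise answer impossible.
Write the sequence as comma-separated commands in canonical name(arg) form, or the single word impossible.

start: [θ0=180°, θ1=270°, θ2=180°]
[1] after rotate(0, 90): [θ0=270°, θ1=270°, θ2=180°]
[2] after rotate(0, 90): [θ0=0°, θ1=270°, θ2=180°]
[3] after rotate(0, 90): [θ0=0°, θ1=270°, θ2=180°]
all 125 alternatives checked — unique.

rotate(0, 90), rotate(0, 90), rotate(0, 90)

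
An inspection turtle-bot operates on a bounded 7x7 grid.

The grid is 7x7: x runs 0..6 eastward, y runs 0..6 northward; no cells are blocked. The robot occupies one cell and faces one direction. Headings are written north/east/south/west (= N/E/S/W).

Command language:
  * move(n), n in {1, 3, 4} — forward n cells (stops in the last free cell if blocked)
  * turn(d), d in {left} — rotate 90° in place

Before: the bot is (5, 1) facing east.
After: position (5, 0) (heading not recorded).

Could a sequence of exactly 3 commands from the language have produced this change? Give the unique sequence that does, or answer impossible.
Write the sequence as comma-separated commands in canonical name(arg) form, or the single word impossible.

every 3-command combo misses the target.

impossible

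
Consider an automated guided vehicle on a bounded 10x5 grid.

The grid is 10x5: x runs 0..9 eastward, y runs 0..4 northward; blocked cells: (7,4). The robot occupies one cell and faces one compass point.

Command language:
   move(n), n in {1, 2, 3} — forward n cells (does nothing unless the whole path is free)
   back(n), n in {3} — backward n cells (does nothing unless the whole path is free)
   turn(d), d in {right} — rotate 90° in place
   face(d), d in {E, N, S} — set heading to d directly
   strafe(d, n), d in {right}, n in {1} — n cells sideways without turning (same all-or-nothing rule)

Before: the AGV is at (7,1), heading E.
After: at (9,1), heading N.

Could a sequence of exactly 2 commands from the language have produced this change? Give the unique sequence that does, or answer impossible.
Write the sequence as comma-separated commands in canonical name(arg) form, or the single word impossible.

move(2), face(N)

key: running face(N) before move(2) would end elsewhere — order is forced
from: at (7,1), heading E
t=1 move(2) ⇒ at (9,1), heading E
t=2 face(N) ⇒ at (9,1), heading N
all 81 alternatives checked — unique.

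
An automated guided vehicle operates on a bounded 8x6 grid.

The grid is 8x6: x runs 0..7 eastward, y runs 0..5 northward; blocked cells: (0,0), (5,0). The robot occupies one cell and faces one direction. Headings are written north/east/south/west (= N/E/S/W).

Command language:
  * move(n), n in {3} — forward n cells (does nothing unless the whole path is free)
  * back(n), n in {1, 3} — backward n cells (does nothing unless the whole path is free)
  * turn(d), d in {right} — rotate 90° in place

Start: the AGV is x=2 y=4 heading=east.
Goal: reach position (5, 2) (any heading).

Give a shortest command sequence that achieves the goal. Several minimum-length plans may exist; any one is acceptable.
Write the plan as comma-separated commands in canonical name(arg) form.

t0: x=2 y=4 heading=east
1. move(3) → x=5 y=4 heading=east
2. turn(right) → x=5 y=4 heading=south
3. move(3) → x=5 y=1 heading=south
4. back(1) → x=5 y=2 heading=south
minimal: 4 command(s), checked below 4.

move(3), turn(right), move(3), back(1)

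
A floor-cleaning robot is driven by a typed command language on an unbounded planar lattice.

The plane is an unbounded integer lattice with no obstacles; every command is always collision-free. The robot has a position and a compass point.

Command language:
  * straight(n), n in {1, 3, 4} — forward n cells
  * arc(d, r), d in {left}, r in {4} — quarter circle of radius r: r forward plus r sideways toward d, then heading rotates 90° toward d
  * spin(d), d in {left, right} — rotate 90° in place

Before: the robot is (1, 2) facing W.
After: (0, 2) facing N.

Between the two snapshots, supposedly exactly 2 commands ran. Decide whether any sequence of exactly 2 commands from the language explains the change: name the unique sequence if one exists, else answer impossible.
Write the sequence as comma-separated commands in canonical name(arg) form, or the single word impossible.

straight(1), spin(right)

key: order matters: swapping straight(1) and spin(right) lands elsewhere
t0: (1, 2) facing W
step 1 (straight(1)): (0, 2) facing W
step 2 (spin(right)): (0, 2) facing N
no rival 2-sequence matches.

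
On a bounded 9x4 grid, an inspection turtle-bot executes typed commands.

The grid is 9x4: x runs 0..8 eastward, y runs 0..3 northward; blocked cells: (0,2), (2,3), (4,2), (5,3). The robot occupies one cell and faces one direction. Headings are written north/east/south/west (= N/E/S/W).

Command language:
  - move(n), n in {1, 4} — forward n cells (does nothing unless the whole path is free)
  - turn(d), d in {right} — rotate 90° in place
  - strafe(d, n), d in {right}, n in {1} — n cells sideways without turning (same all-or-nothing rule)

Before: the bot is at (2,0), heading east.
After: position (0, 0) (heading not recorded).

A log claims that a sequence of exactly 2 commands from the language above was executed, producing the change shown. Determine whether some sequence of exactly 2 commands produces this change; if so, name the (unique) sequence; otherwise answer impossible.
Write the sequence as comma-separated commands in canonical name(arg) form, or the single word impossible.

impossible

all 16 sequences checked — none match.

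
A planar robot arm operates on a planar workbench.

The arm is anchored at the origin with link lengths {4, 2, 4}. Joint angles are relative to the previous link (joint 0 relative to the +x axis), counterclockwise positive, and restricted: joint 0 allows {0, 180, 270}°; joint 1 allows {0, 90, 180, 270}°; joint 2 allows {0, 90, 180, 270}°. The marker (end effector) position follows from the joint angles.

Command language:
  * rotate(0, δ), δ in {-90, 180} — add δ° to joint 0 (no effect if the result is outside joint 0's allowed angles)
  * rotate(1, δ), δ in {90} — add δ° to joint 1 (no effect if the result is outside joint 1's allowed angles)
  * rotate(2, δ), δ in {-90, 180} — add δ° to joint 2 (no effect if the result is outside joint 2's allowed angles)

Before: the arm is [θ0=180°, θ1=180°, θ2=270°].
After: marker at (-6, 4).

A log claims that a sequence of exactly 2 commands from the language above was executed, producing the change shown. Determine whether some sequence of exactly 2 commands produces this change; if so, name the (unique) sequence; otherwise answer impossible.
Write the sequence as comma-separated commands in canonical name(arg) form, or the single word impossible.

rotate(1, 90), rotate(1, 90)

from: [θ0=180°, θ1=180°, θ2=270°]
step 1 (rotate(1, 90)): [θ0=180°, θ1=270°, θ2=270°]
step 2 (rotate(1, 90)): [θ0=180°, θ1=0°, θ2=270°]
no rival 2-sequence matches.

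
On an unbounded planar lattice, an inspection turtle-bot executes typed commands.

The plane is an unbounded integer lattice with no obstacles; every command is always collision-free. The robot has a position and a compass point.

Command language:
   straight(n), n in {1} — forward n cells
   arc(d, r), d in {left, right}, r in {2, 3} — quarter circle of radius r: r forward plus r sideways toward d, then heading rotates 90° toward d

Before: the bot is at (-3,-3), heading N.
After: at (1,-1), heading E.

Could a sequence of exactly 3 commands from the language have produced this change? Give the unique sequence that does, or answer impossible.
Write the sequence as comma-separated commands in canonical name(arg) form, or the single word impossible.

key: cell and facing (now E) both changed — the 3 commands mix motion and turning
from: at (-3,-3), heading N
1. arc(right, 2) → at (-1,-1), heading E
2. straight(1) → at (0,-1), heading E
3. straight(1) → at (1,-1), heading E
no other 3-command option fits: unique.

arc(right, 2), straight(1), straight(1)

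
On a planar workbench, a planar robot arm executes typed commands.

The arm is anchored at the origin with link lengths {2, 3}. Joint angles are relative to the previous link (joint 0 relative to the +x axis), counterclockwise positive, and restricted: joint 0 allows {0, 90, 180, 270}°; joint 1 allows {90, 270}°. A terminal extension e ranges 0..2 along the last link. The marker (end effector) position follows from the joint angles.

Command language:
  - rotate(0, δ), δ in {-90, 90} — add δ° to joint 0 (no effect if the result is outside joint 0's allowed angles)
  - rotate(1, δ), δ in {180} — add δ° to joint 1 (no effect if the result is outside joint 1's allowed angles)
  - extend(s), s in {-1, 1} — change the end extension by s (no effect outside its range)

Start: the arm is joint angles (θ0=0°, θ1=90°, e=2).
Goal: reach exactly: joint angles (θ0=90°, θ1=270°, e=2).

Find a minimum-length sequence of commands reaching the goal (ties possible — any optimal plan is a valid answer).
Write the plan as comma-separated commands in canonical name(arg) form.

rotate(0, 90), rotate(1, 180)

from: joint angles (θ0=0°, θ1=90°, e=2)
t=1 rotate(0, 90) ⇒ joint angles (θ0=90°, θ1=90°, e=2)
t=2 rotate(1, 180) ⇒ joint angles (θ0=90°, θ1=270°, e=2)
nothing shorter than 2 reaches the goal.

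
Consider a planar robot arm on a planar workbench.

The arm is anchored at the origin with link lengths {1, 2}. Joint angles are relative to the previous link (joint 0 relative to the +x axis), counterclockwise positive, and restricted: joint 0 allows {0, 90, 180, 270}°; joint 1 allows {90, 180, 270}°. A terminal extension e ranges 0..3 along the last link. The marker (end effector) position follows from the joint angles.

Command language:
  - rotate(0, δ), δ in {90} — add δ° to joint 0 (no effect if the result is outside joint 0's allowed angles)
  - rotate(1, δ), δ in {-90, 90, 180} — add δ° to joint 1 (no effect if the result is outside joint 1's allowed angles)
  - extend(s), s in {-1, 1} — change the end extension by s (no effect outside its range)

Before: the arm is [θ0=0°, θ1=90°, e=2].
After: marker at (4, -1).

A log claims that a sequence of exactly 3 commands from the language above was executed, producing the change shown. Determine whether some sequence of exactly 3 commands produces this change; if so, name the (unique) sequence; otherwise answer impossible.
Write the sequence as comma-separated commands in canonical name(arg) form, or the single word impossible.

rotate(0, 90), rotate(0, 90), rotate(0, 90)

from: [θ0=0°, θ1=90°, e=2]
1. rotate(0, 90) → [θ0=90°, θ1=90°, e=2]
2. rotate(0, 90) → [θ0=180°, θ1=90°, e=2]
3. rotate(0, 90) → [θ0=270°, θ1=90°, e=2]
no other 3-command option fits: unique.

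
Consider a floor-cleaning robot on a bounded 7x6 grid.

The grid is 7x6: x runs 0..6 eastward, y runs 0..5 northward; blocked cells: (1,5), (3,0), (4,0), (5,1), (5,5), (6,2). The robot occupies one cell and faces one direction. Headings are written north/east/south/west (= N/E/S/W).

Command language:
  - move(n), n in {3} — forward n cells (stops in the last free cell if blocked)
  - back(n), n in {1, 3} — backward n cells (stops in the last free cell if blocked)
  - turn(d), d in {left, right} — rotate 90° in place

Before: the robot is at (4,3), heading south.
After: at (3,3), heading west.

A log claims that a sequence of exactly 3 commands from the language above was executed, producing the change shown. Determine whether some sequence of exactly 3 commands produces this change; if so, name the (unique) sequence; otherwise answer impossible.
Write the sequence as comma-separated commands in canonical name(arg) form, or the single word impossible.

key: cell and facing (now W) both changed — the 3 commands mix motion and turning
from: at (4,3), heading south
step 1 (turn(right)): at (4,3), heading west
step 2 (back(3)): at (6,3), heading west
step 3 (move(3)): at (3,3), heading west
no rival 3-sequence matches.

turn(right), back(3), move(3)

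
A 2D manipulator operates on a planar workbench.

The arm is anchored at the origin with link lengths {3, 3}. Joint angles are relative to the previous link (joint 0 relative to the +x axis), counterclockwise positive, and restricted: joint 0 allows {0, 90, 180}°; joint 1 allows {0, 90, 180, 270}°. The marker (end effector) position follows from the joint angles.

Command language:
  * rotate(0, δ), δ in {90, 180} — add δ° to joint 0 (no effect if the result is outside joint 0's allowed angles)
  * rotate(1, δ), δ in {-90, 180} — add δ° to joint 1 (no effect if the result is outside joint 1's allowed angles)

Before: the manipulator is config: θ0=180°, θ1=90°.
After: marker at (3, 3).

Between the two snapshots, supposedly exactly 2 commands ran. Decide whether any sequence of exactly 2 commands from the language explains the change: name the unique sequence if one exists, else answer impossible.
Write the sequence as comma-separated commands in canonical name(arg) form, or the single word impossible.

key: running rotate(0, 180) before rotate(0, 90) would end elsewhere — order is forced
t0: config: θ0=180°, θ1=90°
[1] after rotate(0, 90): config: θ0=180°, θ1=90°
[2] after rotate(0, 180): config: θ0=0°, θ1=90°
uniquely the one of 16 2-step routes that fits.

rotate(0, 90), rotate(0, 180)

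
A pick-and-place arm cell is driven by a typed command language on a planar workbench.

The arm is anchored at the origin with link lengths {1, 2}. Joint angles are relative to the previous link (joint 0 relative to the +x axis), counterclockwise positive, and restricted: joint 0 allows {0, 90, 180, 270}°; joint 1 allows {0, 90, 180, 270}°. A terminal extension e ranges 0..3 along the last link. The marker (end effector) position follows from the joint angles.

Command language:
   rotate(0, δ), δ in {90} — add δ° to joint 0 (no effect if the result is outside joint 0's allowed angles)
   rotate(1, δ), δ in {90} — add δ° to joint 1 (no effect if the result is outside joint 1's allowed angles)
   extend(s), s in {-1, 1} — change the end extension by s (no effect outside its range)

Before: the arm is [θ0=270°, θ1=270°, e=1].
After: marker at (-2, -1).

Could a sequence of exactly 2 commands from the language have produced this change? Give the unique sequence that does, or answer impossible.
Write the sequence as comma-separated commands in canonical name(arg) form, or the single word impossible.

initial: [θ0=270°, θ1=270°, e=1]
step 1 (extend(-1)): [θ0=270°, θ1=270°, e=0]
step 2 (extend(-1)): [θ0=270°, θ1=270°, e=0]
all 16 alternatives checked — unique.

extend(-1), extend(-1)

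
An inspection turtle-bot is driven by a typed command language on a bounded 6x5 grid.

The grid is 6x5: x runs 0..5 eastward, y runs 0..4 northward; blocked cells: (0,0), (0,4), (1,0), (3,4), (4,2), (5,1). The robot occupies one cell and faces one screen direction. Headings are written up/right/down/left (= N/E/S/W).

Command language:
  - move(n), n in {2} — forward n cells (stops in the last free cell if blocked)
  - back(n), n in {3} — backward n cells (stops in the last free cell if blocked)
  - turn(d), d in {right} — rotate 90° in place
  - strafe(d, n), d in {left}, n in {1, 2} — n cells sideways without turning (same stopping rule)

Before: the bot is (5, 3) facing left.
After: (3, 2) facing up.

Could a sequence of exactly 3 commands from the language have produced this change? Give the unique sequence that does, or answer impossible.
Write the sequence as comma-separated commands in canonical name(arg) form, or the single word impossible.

move(2), strafe(left, 1), turn(right)

key: position moved to (3,2) AND the heading swung to N — translation plus rotation needed
initial: (5, 3) facing left
1. move(2) → (3, 3) facing left
2. strafe(left, 1) → (3, 2) facing left
3. turn(right) → (3, 2) facing up
all 125 alternatives checked — unique.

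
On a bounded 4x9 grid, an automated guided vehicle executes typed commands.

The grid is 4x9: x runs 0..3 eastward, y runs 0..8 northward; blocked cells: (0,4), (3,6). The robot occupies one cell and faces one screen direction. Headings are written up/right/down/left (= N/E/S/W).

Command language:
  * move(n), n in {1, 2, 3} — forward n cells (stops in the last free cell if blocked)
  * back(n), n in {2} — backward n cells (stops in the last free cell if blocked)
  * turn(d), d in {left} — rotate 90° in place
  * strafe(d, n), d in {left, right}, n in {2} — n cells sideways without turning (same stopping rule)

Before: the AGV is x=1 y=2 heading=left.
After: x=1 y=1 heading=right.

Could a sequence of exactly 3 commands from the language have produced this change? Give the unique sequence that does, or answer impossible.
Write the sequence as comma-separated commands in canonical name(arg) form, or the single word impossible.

key: position moved to (1,1) AND the heading swung to E — translation plus rotation needed
start: x=1 y=2 heading=left
step 1 (turn(left)): x=1 y=2 heading=down
step 2 (move(1)): x=1 y=1 heading=down
step 3 (turn(left)): x=1 y=1 heading=right
all 343 alternatives checked — unique.

turn(left), move(1), turn(left)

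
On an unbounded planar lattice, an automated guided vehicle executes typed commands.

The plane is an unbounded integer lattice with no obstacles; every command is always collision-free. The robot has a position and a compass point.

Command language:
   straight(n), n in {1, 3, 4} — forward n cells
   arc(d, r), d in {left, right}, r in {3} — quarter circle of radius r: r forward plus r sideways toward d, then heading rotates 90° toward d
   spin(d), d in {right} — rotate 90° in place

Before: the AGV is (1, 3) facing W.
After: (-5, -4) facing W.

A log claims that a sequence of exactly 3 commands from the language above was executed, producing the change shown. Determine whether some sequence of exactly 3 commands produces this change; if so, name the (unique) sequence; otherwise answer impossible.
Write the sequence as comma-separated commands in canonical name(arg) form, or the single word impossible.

arc(left, 3), straight(1), arc(right, 3)

key: heading stays W — rotations cancel among the 3 commands
start: (1, 3) facing W
t=1 arc(left, 3) ⇒ (-2, 0) facing S
t=2 straight(1) ⇒ (-2, -1) facing S
t=3 arc(right, 3) ⇒ (-5, -4) facing W
uniquely the one of 216 3-step routes that fits.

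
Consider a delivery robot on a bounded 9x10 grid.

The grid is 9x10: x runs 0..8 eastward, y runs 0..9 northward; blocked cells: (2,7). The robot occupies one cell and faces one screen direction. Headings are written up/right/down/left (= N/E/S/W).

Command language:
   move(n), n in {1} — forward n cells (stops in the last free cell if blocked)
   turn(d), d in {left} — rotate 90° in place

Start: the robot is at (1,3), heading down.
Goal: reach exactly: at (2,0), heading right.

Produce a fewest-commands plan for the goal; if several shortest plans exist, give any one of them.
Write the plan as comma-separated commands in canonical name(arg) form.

from: at (1,3), heading down
1. move(1) → at (1,2), heading down
2. move(1) → at (1,1), heading down
3. move(1) → at (1,0), heading down
4. turn(left) → at (1,0), heading right
5. move(1) → at (2,0), heading right
shorter routes all fall short; 5 is best.

move(1), move(1), move(1), turn(left), move(1)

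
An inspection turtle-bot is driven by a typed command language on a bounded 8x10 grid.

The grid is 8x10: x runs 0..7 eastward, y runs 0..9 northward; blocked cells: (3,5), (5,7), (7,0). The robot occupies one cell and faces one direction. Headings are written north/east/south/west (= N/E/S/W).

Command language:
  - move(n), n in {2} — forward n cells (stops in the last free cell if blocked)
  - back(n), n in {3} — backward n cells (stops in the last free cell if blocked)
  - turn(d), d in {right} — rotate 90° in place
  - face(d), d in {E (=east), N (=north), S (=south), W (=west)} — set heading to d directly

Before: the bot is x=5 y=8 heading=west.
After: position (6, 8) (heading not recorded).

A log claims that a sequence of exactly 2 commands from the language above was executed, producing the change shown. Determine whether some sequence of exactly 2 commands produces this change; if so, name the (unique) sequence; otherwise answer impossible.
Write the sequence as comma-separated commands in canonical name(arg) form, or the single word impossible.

move(2), back(3)

key: order matters: swapping move(2) and back(3) lands elsewhere
t0: x=5 y=8 heading=west
1. move(2) → x=3 y=8 heading=west
2. back(3) → x=6 y=8 heading=west
all 49 alternatives checked — unique.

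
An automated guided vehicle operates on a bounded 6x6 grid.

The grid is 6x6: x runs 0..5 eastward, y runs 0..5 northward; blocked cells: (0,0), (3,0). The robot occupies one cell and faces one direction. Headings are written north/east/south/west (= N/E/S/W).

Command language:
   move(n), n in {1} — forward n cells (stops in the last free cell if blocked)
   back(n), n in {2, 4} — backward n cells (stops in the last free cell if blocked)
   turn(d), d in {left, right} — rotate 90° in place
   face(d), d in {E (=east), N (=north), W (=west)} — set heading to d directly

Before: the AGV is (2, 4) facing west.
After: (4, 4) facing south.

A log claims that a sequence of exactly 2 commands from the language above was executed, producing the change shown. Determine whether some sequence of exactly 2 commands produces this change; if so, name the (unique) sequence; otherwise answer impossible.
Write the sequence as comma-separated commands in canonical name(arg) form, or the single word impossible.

key: running turn(left) before back(2) would end elsewhere — order is forced
begin: (2, 4) facing west
step 1 (back(2)): (4, 4) facing west
step 2 (turn(left)): (4, 4) facing south
uniquely the one of 64 2-step routes that fits.

back(2), turn(left)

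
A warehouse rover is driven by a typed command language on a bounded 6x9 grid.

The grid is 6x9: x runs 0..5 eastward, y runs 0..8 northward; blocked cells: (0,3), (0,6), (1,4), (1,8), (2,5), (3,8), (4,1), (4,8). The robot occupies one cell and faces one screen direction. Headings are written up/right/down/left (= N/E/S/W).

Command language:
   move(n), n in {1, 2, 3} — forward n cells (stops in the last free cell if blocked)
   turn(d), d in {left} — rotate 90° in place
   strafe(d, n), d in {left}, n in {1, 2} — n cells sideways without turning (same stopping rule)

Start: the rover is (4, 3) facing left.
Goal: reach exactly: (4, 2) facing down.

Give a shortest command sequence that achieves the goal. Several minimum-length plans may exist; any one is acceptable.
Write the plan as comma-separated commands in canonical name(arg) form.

turn(left), move(3)

start: (4, 3) facing left
1. turn(left) → (4, 3) facing down
2. move(3) → (4, 2) facing down
nothing shorter than 2 reaches the goal.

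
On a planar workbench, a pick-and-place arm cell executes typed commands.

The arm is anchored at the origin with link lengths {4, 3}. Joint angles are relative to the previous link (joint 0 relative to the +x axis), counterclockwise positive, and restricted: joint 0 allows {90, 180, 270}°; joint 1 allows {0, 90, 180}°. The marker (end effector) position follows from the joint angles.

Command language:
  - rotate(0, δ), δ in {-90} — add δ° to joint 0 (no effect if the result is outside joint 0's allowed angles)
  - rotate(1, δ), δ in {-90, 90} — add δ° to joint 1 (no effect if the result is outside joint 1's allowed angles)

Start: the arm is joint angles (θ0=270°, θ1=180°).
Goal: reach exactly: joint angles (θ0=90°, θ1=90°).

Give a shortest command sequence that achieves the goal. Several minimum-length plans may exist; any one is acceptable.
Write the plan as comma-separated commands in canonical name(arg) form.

rotate(0, -90), rotate(0, -90), rotate(1, -90)

begin: joint angles (θ0=270°, θ1=180°)
t=1 rotate(0, -90) ⇒ joint angles (θ0=180°, θ1=180°)
t=2 rotate(0, -90) ⇒ joint angles (θ0=90°, θ1=180°)
t=3 rotate(1, -90) ⇒ joint angles (θ0=90°, θ1=90°)
no 2-step plan works, so 3 is optimal.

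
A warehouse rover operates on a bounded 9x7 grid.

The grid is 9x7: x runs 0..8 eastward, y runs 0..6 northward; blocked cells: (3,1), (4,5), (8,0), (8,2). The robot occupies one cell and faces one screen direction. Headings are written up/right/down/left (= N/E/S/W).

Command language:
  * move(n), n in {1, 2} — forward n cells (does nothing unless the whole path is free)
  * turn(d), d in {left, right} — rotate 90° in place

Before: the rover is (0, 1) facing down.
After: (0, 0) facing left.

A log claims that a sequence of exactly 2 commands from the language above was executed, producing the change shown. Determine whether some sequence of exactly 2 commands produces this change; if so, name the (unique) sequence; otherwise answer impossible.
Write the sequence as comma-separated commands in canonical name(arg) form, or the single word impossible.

move(1), turn(right)

key: position moved to (0,0) AND the heading swung to W — translation plus rotation needed
start: (0, 1) facing down
step 1 (move(1)): (0, 0) facing down
step 2 (turn(right)): (0, 0) facing left
uniquely the one of 16 2-step routes that fits.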